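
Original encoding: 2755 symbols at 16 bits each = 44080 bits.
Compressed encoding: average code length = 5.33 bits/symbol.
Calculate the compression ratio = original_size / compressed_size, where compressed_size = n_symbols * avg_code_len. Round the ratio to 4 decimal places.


original_size = n_symbols * orig_bits = 2755 * 16 = 44080 bits
compressed_size = n_symbols * avg_code_len = 2755 * 5.33 = 14684.15 bits
ratio = original_size / compressed_size = 44080 / 14684.15 = 3.0019

Compression ratio = 3.0019


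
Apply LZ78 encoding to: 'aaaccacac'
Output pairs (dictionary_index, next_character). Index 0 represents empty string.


LZ78 encoding steps:
Dictionary: {0: ''}
Step 1: w='' (idx 0), next='a' -> output (0, 'a'), add 'a' as idx 1
Step 2: w='a' (idx 1), next='a' -> output (1, 'a'), add 'aa' as idx 2
Step 3: w='' (idx 0), next='c' -> output (0, 'c'), add 'c' as idx 3
Step 4: w='c' (idx 3), next='a' -> output (3, 'a'), add 'ca' as idx 4
Step 5: w='ca' (idx 4), next='c' -> output (4, 'c'), add 'cac' as idx 5


Encoded: [(0, 'a'), (1, 'a'), (0, 'c'), (3, 'a'), (4, 'c')]


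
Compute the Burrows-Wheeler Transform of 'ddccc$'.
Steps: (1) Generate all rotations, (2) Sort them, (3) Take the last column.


Rotations (sorted):
  0: $ddccc -> last char: c
  1: c$ddcc -> last char: c
  2: cc$ddc -> last char: c
  3: ccc$dd -> last char: d
  4: dccc$d -> last char: d
  5: ddccc$ -> last char: $


BWT = cccdd$


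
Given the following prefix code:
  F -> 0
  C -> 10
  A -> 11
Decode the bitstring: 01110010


Decoding step by step:
Bits 0 -> F
Bits 11 -> A
Bits 10 -> C
Bits 0 -> F
Bits 10 -> C


Decoded message: FACFC


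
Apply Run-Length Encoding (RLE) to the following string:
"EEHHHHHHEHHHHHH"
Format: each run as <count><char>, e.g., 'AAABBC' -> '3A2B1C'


Scanning runs left to right:
  i=0: run of 'E' x 2 -> '2E'
  i=2: run of 'H' x 6 -> '6H'
  i=8: run of 'E' x 1 -> '1E'
  i=9: run of 'H' x 6 -> '6H'

RLE = 2E6H1E6H


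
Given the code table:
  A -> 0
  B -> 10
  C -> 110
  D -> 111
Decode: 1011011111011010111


Decoding:
10 -> B
110 -> C
111 -> D
110 -> C
110 -> C
10 -> B
111 -> D


Result: BCDCCBD


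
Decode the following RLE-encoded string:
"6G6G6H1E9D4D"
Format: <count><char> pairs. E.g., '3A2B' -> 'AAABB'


Expanding each <count><char> pair:
  6G -> 'GGGGGG'
  6G -> 'GGGGGG'
  6H -> 'HHHHHH'
  1E -> 'E'
  9D -> 'DDDDDDDDD'
  4D -> 'DDDD'

Decoded = GGGGGGGGGGGGHHHHHHEDDDDDDDDDDDDD


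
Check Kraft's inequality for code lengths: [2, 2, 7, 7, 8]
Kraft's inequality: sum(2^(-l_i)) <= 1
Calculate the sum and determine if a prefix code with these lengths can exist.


Sum = 2^(-2) + 2^(-2) + 2^(-7) + 2^(-7) + 2^(-8)
    = 0.25 + 0.25 + 0.0078125 + 0.0078125 + 0.00390625
    = 133/256 = 0.51953125
Since 0.51953125 <= 1, Kraft's inequality IS satisfied.
A prefix code with these lengths CAN exist.

Kraft sum = 0.51953125. Satisfied.


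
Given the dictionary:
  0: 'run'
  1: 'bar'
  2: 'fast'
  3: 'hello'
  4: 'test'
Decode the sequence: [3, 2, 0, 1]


Look up each index in the dictionary:
  3 -> 'hello'
  2 -> 'fast'
  0 -> 'run'
  1 -> 'bar'

Decoded: "hello fast run bar"


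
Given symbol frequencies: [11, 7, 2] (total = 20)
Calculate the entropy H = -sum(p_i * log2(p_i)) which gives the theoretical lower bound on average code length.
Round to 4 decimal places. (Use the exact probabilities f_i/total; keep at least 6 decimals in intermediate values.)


Per-symbol terms -p_i * log2(p_i) with p_i = f_i/20:
  p = 11/20 = 0.550000: log2(p) = -0.862496, -p*log2(p) = 0.474373
  p = 7/20 = 0.350000: log2(p) = -1.514573, -p*log2(p) = 0.530101
  p = 2/20 = 0.100000: log2(p) = -3.321928, -p*log2(p) = 0.332193
H = 0.474373 + 0.530101 + 0.332193 = 1.336667

H = 1.3367 bits/symbol


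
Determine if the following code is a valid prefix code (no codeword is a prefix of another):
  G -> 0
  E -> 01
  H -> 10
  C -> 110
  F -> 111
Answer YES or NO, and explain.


Checking each pair (does one codeword prefix another?):
  G='0' vs E='01': prefix -- VIOLATION

NO -- this is NOT a valid prefix code. G (0) is a prefix of E (01).


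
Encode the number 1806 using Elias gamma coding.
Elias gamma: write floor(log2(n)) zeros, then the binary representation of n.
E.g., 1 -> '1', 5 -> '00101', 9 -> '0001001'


num_bits = floor(log2(1806)) + 1 = 11
leading_zeros = num_bits - 1 = 10
binary(1806) = 11100001110

Elias gamma(1806) = '0000000000' + '11100001110' = 000000000011100001110 (21 bits)


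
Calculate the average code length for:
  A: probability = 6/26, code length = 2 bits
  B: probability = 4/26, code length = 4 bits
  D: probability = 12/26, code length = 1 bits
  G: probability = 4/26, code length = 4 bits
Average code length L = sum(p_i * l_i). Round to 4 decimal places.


Weighted contributions p_i * l_i:
  A: (6/26) * 2 = 12/26
  B: (4/26) * 4 = 16/26
  D: (12/26) * 1 = 12/26
  G: (4/26) * 4 = 16/26
Sum = (12 + 16 + 12 + 16)/26 = 56/26

L = 56/26 = 2.1538 bits/symbol


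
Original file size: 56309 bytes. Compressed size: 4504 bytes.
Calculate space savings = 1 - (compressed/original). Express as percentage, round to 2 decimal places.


ratio = compressed/original = 4504/56309 = 0.079987
savings = 1 - ratio = 1 - 0.079987 = 0.920013
as a percentage: 0.920013 * 100 = 92.0%

Space savings = 1 - 4504/56309 = 92.0%


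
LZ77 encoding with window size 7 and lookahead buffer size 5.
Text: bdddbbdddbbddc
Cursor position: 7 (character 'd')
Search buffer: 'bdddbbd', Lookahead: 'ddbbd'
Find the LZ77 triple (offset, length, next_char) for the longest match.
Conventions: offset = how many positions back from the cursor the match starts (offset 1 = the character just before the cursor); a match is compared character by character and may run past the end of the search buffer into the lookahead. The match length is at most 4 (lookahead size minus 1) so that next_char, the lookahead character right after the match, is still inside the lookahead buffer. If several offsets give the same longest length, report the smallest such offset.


Try each offset into the search buffer:
  offset=1 (pos 6, char 'd'): match length 2
  offset=2 (pos 5, char 'b'): match length 0
  offset=3 (pos 4, char 'b'): match length 0
  offset=4 (pos 3, char 'd'): match length 1
  offset=5 (pos 2, char 'd'): match length 4
  offset=6 (pos 1, char 'd'): match length 2
  offset=7 (pos 0, char 'b'): match length 0
Longest match has length 4 at offset 5.
next_char = character at position 7 + 4 = 11 -> 'd'

Best match: offset=5, length=4 (matching 'ddbb' starting at position 2)
LZ77 triple: (5, 4, 'd')


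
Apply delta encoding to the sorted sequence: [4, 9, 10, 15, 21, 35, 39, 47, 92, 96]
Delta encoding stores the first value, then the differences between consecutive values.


First value: 4
Deltas:
  9 - 4 = 5
  10 - 9 = 1
  15 - 10 = 5
  21 - 15 = 6
  35 - 21 = 14
  39 - 35 = 4
  47 - 39 = 8
  92 - 47 = 45
  96 - 92 = 4


Delta encoded: [4, 5, 1, 5, 6, 14, 4, 8, 45, 4]


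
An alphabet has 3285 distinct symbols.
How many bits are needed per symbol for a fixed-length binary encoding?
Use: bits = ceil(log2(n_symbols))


log2(3285) = 11.6817
Bracket: 2^11 = 2048 < 3285 <= 2^12 = 4096
So ceil(log2(3285)) = 12

bits = ceil(log2(3285)) = ceil(11.6817) = 12 bits


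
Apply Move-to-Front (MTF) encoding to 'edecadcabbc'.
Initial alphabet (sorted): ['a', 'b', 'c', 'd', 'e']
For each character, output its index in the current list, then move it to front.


MTF encoding:
'e': index 4 in ['a', 'b', 'c', 'd', 'e'] -> ['e', 'a', 'b', 'c', 'd']
'd': index 4 in ['e', 'a', 'b', 'c', 'd'] -> ['d', 'e', 'a', 'b', 'c']
'e': index 1 in ['d', 'e', 'a', 'b', 'c'] -> ['e', 'd', 'a', 'b', 'c']
'c': index 4 in ['e', 'd', 'a', 'b', 'c'] -> ['c', 'e', 'd', 'a', 'b']
'a': index 3 in ['c', 'e', 'd', 'a', 'b'] -> ['a', 'c', 'e', 'd', 'b']
'd': index 3 in ['a', 'c', 'e', 'd', 'b'] -> ['d', 'a', 'c', 'e', 'b']
'c': index 2 in ['d', 'a', 'c', 'e', 'b'] -> ['c', 'd', 'a', 'e', 'b']
'a': index 2 in ['c', 'd', 'a', 'e', 'b'] -> ['a', 'c', 'd', 'e', 'b']
'b': index 4 in ['a', 'c', 'd', 'e', 'b'] -> ['b', 'a', 'c', 'd', 'e']
'b': index 0 in ['b', 'a', 'c', 'd', 'e'] -> ['b', 'a', 'c', 'd', 'e']
'c': index 2 in ['b', 'a', 'c', 'd', 'e'] -> ['c', 'b', 'a', 'd', 'e']


Output: [4, 4, 1, 4, 3, 3, 2, 2, 4, 0, 2]


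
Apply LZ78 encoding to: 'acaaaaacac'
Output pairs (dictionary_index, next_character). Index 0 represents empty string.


LZ78 encoding steps:
Dictionary: {0: ''}
Step 1: w='' (idx 0), next='a' -> output (0, 'a'), add 'a' as idx 1
Step 2: w='' (idx 0), next='c' -> output (0, 'c'), add 'c' as idx 2
Step 3: w='a' (idx 1), next='a' -> output (1, 'a'), add 'aa' as idx 3
Step 4: w='aa' (idx 3), next='a' -> output (3, 'a'), add 'aaa' as idx 4
Step 5: w='c' (idx 2), next='a' -> output (2, 'a'), add 'ca' as idx 5
Step 6: w='c' (idx 2), end of input -> output (2, '')


Encoded: [(0, 'a'), (0, 'c'), (1, 'a'), (3, 'a'), (2, 'a'), (2, '')]


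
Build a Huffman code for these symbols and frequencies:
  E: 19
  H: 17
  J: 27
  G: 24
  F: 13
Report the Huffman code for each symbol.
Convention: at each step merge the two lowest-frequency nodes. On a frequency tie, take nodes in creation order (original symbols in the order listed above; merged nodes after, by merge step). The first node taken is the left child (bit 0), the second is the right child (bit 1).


Huffman tree construction:
Step 1: Merge F(13) + H(17) = 30
Step 2: Merge E(19) + G(24) = 43
Step 3: Merge J(27) + (F+H)(30) = 57
Step 4: Merge (E+G)(43) + (J+(F+H))(57) = 100
Read each symbol's code off the tree from the root (left child = 0, right child = 1).

Codes:
  E: 00 (length 2)
  H: 111 (length 3)
  J: 10 (length 2)
  G: 01 (length 2)
  F: 110 (length 3)
Average code length: 230/100 = 2.3000 bits/symbol


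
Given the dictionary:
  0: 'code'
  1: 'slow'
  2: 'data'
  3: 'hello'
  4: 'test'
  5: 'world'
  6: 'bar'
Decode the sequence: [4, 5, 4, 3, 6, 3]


Look up each index in the dictionary:
  4 -> 'test'
  5 -> 'world'
  4 -> 'test'
  3 -> 'hello'
  6 -> 'bar'
  3 -> 'hello'

Decoded: "test world test hello bar hello"


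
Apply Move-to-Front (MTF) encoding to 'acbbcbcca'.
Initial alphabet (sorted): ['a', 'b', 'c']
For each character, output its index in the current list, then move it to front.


MTF encoding:
'a': index 0 in ['a', 'b', 'c'] -> ['a', 'b', 'c']
'c': index 2 in ['a', 'b', 'c'] -> ['c', 'a', 'b']
'b': index 2 in ['c', 'a', 'b'] -> ['b', 'c', 'a']
'b': index 0 in ['b', 'c', 'a'] -> ['b', 'c', 'a']
'c': index 1 in ['b', 'c', 'a'] -> ['c', 'b', 'a']
'b': index 1 in ['c', 'b', 'a'] -> ['b', 'c', 'a']
'c': index 1 in ['b', 'c', 'a'] -> ['c', 'b', 'a']
'c': index 0 in ['c', 'b', 'a'] -> ['c', 'b', 'a']
'a': index 2 in ['c', 'b', 'a'] -> ['a', 'c', 'b']


Output: [0, 2, 2, 0, 1, 1, 1, 0, 2]


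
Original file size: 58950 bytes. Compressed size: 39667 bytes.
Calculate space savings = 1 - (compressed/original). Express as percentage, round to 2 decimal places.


ratio = compressed/original = 39667/58950 = 0.672892
savings = 1 - ratio = 1 - 0.672892 = 0.327108
as a percentage: 0.327108 * 100 = 32.71%

Space savings = 1 - 39667/58950 = 32.71%


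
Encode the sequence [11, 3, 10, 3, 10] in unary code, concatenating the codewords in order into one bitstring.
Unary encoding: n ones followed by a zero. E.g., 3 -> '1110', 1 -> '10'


Encode each number as n ones followed by a terminating 0:
  11 -> 111111111110 (12 bits)
  3 -> 1110 (4 bits)
  10 -> 11111111110 (11 bits)
  3 -> 1110 (4 bits)
  10 -> 11111111110 (11 bits)
Total length = 12 + 4 + 11 + 4 + 11 = 42 bits.

Unary([11, 3, 10, 3, 10]) = 111111111110111011111111110111011111111110 (42 bits)


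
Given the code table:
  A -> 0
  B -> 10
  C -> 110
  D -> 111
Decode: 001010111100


Decoding:
0 -> A
0 -> A
10 -> B
10 -> B
111 -> D
10 -> B
0 -> A


Result: AABBDBA


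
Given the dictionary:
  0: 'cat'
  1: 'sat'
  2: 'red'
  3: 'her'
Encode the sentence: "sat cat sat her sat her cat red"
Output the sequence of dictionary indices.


Look up each word in the dictionary:
  'sat' -> 1
  'cat' -> 0
  'sat' -> 1
  'her' -> 3
  'sat' -> 1
  'her' -> 3
  'cat' -> 0
  'red' -> 2

Encoded: [1, 0, 1, 3, 1, 3, 0, 2]


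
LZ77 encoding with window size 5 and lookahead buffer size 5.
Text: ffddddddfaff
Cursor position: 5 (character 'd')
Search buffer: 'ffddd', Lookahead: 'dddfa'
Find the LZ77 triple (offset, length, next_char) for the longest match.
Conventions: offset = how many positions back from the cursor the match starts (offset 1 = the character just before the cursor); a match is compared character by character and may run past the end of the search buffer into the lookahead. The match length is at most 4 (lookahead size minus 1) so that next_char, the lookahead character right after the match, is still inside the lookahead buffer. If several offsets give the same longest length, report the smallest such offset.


Try each offset into the search buffer:
  offset=1 (pos 4, char 'd'): match length 3
  offset=2 (pos 3, char 'd'): match length 3
  offset=3 (pos 2, char 'd'): match length 3
  offset=4 (pos 1, char 'f'): match length 0
  offset=5 (pos 0, char 'f'): match length 0
Longest match has length 3, found at offsets 1, 2, 3; take the smallest, offset 1.
next_char = character at position 5 + 3 = 8 -> 'f'

Best match: offset=1, length=3 (matching 'ddd' starting at position 4)
LZ77 triple: (1, 3, 'f')


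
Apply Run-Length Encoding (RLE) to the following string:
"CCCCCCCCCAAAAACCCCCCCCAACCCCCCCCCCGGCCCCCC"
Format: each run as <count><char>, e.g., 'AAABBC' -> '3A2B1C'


Scanning runs left to right:
  i=0: run of 'C' x 9 -> '9C'
  i=9: run of 'A' x 5 -> '5A'
  i=14: run of 'C' x 8 -> '8C'
  i=22: run of 'A' x 2 -> '2A'
  i=24: run of 'C' x 10 -> '10C'
  i=34: run of 'G' x 2 -> '2G'
  i=36: run of 'C' x 6 -> '6C'

RLE = 9C5A8C2A10C2G6C


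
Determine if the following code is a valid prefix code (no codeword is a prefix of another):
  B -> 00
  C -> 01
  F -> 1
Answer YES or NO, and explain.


Checking each pair (does one codeword prefix another?):
  B='00' vs C='01': no prefix
  B='00' vs F='1': no prefix
  C='01' vs B='00': no prefix
  C='01' vs F='1': no prefix
  F='1' vs B='00': no prefix
  F='1' vs C='01': no prefix
No violation found over all pairs.

YES -- this is a valid prefix code. No codeword is a prefix of any other codeword.


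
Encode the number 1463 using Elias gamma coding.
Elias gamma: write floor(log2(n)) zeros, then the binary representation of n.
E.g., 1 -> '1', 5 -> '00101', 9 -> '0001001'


num_bits = floor(log2(1463)) + 1 = 11
leading_zeros = num_bits - 1 = 10
binary(1463) = 10110110111

Elias gamma(1463) = '0000000000' + '10110110111' = 000000000010110110111 (21 bits)


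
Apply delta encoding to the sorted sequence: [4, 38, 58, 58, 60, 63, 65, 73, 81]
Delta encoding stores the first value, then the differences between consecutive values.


First value: 4
Deltas:
  38 - 4 = 34
  58 - 38 = 20
  58 - 58 = 0
  60 - 58 = 2
  63 - 60 = 3
  65 - 63 = 2
  73 - 65 = 8
  81 - 73 = 8


Delta encoded: [4, 34, 20, 0, 2, 3, 2, 8, 8]


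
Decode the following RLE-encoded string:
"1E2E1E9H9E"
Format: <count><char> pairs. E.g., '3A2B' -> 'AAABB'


Expanding each <count><char> pair:
  1E -> 'E'
  2E -> 'EE'
  1E -> 'E'
  9H -> 'HHHHHHHHH'
  9E -> 'EEEEEEEEE'

Decoded = EEEEHHHHHHHHHEEEEEEEEE


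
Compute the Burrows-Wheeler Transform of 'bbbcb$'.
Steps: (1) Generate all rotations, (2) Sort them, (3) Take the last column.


Rotations (sorted):
  0: $bbbcb -> last char: b
  1: b$bbbc -> last char: c
  2: bbbcb$ -> last char: $
  3: bbcb$b -> last char: b
  4: bcb$bb -> last char: b
  5: cb$bbb -> last char: b


BWT = bc$bbb


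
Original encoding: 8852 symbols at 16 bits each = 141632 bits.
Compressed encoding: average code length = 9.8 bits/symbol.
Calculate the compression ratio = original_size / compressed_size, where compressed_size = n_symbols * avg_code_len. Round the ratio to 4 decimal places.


original_size = n_symbols * orig_bits = 8852 * 16 = 141632 bits
compressed_size = n_symbols * avg_code_len = 8852 * 9.8 = 86749.6 bits
ratio = original_size / compressed_size = 141632 / 86749.6 = 1.6327

Compression ratio = 1.6327


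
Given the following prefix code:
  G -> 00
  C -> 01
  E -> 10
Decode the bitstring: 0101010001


Decoding step by step:
Bits 01 -> C
Bits 01 -> C
Bits 01 -> C
Bits 00 -> G
Bits 01 -> C


Decoded message: CCCGC


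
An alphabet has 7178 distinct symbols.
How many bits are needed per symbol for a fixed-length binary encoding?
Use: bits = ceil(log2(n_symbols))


log2(7178) = 12.8094
Bracket: 2^12 = 4096 < 7178 <= 2^13 = 8192
So ceil(log2(7178)) = 13

bits = ceil(log2(7178)) = ceil(12.8094) = 13 bits


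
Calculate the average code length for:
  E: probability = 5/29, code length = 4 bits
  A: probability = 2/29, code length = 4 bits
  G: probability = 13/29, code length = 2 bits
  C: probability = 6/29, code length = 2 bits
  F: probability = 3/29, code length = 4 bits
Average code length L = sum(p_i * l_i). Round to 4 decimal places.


Weighted contributions p_i * l_i:
  E: (5/29) * 4 = 20/29
  A: (2/29) * 4 = 8/29
  G: (13/29) * 2 = 26/29
  C: (6/29) * 2 = 12/29
  F: (3/29) * 4 = 12/29
Sum = (20 + 8 + 26 + 12 + 12)/29 = 78/29

L = 78/29 = 2.6897 bits/symbol


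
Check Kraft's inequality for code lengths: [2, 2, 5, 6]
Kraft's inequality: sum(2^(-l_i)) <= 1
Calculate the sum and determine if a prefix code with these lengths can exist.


Sum = 2^(-2) + 2^(-2) + 2^(-5) + 2^(-6)
    = 0.25 + 0.25 + 0.03125 + 0.015625
    = 35/64 = 0.546875
Since 0.546875 <= 1, Kraft's inequality IS satisfied.
A prefix code with these lengths CAN exist.

Kraft sum = 0.546875. Satisfied.


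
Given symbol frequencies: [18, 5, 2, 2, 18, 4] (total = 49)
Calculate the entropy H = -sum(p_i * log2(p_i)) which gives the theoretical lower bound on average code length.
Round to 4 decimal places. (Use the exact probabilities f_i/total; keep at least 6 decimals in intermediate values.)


Per-symbol terms -p_i * log2(p_i) with p_i = f_i/49:
  p = 18/49 = 0.367347: log2(p) = -1.444785, -p*log2(p) = 0.530737
  p = 5/49 = 0.102041: log2(p) = -3.292782, -p*log2(p) = 0.335998
  p = 2/49 = 0.040816: log2(p) = -4.614710, -p*log2(p) = 0.188356
  p = 2/49 = 0.040816: log2(p) = -4.614710, -p*log2(p) = 0.188356
  p = 18/49 = 0.367347: log2(p) = -1.444785, -p*log2(p) = 0.530737
  p = 4/49 = 0.081633: log2(p) = -3.614710, -p*log2(p) = 0.295078
H = 0.530737 + 0.335998 + 0.188356 + 0.188356 + 0.530737 + 0.295078 = 2.069262

H = 2.0693 bits/symbol


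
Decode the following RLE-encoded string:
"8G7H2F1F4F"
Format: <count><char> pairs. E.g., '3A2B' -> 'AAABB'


Expanding each <count><char> pair:
  8G -> 'GGGGGGGG'
  7H -> 'HHHHHHH'
  2F -> 'FF'
  1F -> 'F'
  4F -> 'FFFF'

Decoded = GGGGGGGGHHHHHHHFFFFFFF


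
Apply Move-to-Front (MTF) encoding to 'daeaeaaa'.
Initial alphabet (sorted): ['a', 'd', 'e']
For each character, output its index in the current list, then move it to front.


MTF encoding:
'd': index 1 in ['a', 'd', 'e'] -> ['d', 'a', 'e']
'a': index 1 in ['d', 'a', 'e'] -> ['a', 'd', 'e']
'e': index 2 in ['a', 'd', 'e'] -> ['e', 'a', 'd']
'a': index 1 in ['e', 'a', 'd'] -> ['a', 'e', 'd']
'e': index 1 in ['a', 'e', 'd'] -> ['e', 'a', 'd']
'a': index 1 in ['e', 'a', 'd'] -> ['a', 'e', 'd']
'a': index 0 in ['a', 'e', 'd'] -> ['a', 'e', 'd']
'a': index 0 in ['a', 'e', 'd'] -> ['a', 'e', 'd']


Output: [1, 1, 2, 1, 1, 1, 0, 0]


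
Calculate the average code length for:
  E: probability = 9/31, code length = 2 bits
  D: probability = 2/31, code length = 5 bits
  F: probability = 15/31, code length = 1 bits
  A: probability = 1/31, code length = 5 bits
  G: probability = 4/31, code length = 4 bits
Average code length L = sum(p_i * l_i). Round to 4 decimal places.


Weighted contributions p_i * l_i:
  E: (9/31) * 2 = 18/31
  D: (2/31) * 5 = 10/31
  F: (15/31) * 1 = 15/31
  A: (1/31) * 5 = 5/31
  G: (4/31) * 4 = 16/31
Sum = (18 + 10 + 15 + 5 + 16)/31 = 64/31

L = 64/31 = 2.0645 bits/symbol


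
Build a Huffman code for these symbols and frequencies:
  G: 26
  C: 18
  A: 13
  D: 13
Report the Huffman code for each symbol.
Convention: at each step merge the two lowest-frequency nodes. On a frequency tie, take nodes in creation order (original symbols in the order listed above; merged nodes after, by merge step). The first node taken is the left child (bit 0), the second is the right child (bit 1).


Huffman tree construction:
Step 1: Merge A(13) + D(13) = 26
Step 2: Merge C(18) + G(26) = 44
Step 3: Merge (A+D)(26) + (C+G)(44) = 70
Read each symbol's code off the tree from the root (left child = 0, right child = 1).

Codes:
  G: 11 (length 2)
  C: 10 (length 2)
  A: 00 (length 2)
  D: 01 (length 2)
Average code length: 140/70 = 2.0000 bits/symbol


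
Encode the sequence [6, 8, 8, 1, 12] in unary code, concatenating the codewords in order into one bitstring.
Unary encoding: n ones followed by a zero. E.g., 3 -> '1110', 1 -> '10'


Encode each number as n ones followed by a terminating 0:
  6 -> 1111110 (7 bits)
  8 -> 111111110 (9 bits)
  8 -> 111111110 (9 bits)
  1 -> 10 (2 bits)
  12 -> 1111111111110 (13 bits)
Total length = 7 + 9 + 9 + 2 + 13 = 40 bits.

Unary([6, 8, 8, 1, 12]) = 1111110111111110111111110101111111111110 (40 bits)


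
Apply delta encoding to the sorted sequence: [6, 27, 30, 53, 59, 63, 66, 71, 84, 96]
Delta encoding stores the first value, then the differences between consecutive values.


First value: 6
Deltas:
  27 - 6 = 21
  30 - 27 = 3
  53 - 30 = 23
  59 - 53 = 6
  63 - 59 = 4
  66 - 63 = 3
  71 - 66 = 5
  84 - 71 = 13
  96 - 84 = 12


Delta encoded: [6, 21, 3, 23, 6, 4, 3, 5, 13, 12]


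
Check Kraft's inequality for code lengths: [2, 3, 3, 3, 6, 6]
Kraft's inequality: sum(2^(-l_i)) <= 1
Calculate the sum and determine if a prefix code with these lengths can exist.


Sum = 2^(-2) + 2^(-3) + 2^(-3) + 2^(-3) + 2^(-6) + 2^(-6)
    = 0.25 + 0.125 + 0.125 + 0.125 + 0.015625 + 0.015625
    = 42/64 = 0.65625
Since 0.65625 <= 1, Kraft's inequality IS satisfied.
A prefix code with these lengths CAN exist.

Kraft sum = 0.65625. Satisfied.


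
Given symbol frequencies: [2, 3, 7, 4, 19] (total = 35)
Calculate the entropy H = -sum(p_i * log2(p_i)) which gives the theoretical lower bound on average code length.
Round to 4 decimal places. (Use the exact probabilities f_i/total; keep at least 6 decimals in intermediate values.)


Per-symbol terms -p_i * log2(p_i) with p_i = f_i/35:
  p = 2/35 = 0.057143: log2(p) = -4.129283, -p*log2(p) = 0.235959
  p = 3/35 = 0.085714: log2(p) = -3.544321, -p*log2(p) = 0.303799
  p = 7/35 = 0.200000: log2(p) = -2.321928, -p*log2(p) = 0.464386
  p = 4/35 = 0.114286: log2(p) = -3.129283, -p*log2(p) = 0.357632
  p = 19/35 = 0.542857: log2(p) = -0.881356, -p*log2(p) = 0.478450
H = 0.235959 + 0.303799 + 0.464386 + 0.357632 + 0.478450 = 1.840226

H = 1.8402 bits/symbol


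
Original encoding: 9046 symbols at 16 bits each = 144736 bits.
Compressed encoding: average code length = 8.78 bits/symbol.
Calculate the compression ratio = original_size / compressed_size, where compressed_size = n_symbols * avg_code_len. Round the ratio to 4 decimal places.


original_size = n_symbols * orig_bits = 9046 * 16 = 144736 bits
compressed_size = n_symbols * avg_code_len = 9046 * 8.78 = 79423.88 bits
ratio = original_size / compressed_size = 144736 / 79423.88 = 1.8223

Compression ratio = 1.8223


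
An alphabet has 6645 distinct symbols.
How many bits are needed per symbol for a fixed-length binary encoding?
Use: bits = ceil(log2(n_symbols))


log2(6645) = 12.6981
Bracket: 2^12 = 4096 < 6645 <= 2^13 = 8192
So ceil(log2(6645)) = 13

bits = ceil(log2(6645)) = ceil(12.6981) = 13 bits


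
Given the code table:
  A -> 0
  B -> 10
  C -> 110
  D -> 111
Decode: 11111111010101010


Decoding:
111 -> D
111 -> D
110 -> C
10 -> B
10 -> B
10 -> B
10 -> B


Result: DDCBBBB


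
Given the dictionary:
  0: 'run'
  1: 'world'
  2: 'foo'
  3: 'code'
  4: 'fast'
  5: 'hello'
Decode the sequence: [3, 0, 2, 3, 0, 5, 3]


Look up each index in the dictionary:
  3 -> 'code'
  0 -> 'run'
  2 -> 'foo'
  3 -> 'code'
  0 -> 'run'
  5 -> 'hello'
  3 -> 'code'

Decoded: "code run foo code run hello code"


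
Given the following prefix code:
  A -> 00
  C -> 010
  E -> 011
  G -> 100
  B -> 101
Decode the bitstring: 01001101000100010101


Decoding step by step:
Bits 010 -> C
Bits 011 -> E
Bits 010 -> C
Bits 00 -> A
Bits 100 -> G
Bits 010 -> C
Bits 101 -> B


Decoded message: CECAGCB


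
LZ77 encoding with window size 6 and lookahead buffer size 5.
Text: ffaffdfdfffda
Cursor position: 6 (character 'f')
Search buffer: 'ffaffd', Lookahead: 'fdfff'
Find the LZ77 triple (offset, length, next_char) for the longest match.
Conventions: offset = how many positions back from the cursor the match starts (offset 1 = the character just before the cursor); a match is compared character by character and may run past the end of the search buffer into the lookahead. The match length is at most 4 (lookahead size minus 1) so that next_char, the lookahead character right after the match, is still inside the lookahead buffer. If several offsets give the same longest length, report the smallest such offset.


Try each offset into the search buffer:
  offset=1 (pos 5, char 'd'): match length 0
  offset=2 (pos 4, char 'f'): match length 3
  offset=3 (pos 3, char 'f'): match length 1
  offset=4 (pos 2, char 'a'): match length 0
  offset=5 (pos 1, char 'f'): match length 1
  offset=6 (pos 0, char 'f'): match length 1
Longest match has length 3 at offset 2.
next_char = character at position 6 + 3 = 9 -> 'f'

Best match: offset=2, length=3 (matching 'fdf' starting at position 4)
LZ77 triple: (2, 3, 'f')


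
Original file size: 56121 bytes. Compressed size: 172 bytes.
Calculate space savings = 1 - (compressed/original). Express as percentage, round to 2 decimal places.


ratio = compressed/original = 172/56121 = 0.003065
savings = 1 - ratio = 1 - 0.003065 = 0.996935
as a percentage: 0.996935 * 100 = 99.69%

Space savings = 1 - 172/56121 = 99.69%


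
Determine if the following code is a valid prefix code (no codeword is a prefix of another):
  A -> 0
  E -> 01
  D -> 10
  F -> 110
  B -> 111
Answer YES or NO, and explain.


Checking each pair (does one codeword prefix another?):
  A='0' vs E='01': prefix -- VIOLATION

NO -- this is NOT a valid prefix code. A (0) is a prefix of E (01).


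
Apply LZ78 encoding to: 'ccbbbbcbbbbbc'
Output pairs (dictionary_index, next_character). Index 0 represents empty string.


LZ78 encoding steps:
Dictionary: {0: ''}
Step 1: w='' (idx 0), next='c' -> output (0, 'c'), add 'c' as idx 1
Step 2: w='c' (idx 1), next='b' -> output (1, 'b'), add 'cb' as idx 2
Step 3: w='' (idx 0), next='b' -> output (0, 'b'), add 'b' as idx 3
Step 4: w='b' (idx 3), next='b' -> output (3, 'b'), add 'bb' as idx 4
Step 5: w='cb' (idx 2), next='b' -> output (2, 'b'), add 'cbb' as idx 5
Step 6: w='bb' (idx 4), next='b' -> output (4, 'b'), add 'bbb' as idx 6
Step 7: w='c' (idx 1), end of input -> output (1, '')


Encoded: [(0, 'c'), (1, 'b'), (0, 'b'), (3, 'b'), (2, 'b'), (4, 'b'), (1, '')]


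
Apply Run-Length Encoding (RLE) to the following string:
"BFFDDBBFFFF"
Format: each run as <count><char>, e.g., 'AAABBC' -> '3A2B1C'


Scanning runs left to right:
  i=0: run of 'B' x 1 -> '1B'
  i=1: run of 'F' x 2 -> '2F'
  i=3: run of 'D' x 2 -> '2D'
  i=5: run of 'B' x 2 -> '2B'
  i=7: run of 'F' x 4 -> '4F'

RLE = 1B2F2D2B4F


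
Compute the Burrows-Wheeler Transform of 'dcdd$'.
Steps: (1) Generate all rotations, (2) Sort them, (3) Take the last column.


Rotations (sorted):
  0: $dcdd -> last char: d
  1: cdd$d -> last char: d
  2: d$dcd -> last char: d
  3: dcdd$ -> last char: $
  4: dd$dc -> last char: c


BWT = ddd$c


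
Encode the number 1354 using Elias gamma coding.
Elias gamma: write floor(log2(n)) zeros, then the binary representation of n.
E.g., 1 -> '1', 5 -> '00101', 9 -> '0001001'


num_bits = floor(log2(1354)) + 1 = 11
leading_zeros = num_bits - 1 = 10
binary(1354) = 10101001010

Elias gamma(1354) = '0000000000' + '10101001010' = 000000000010101001010 (21 bits)


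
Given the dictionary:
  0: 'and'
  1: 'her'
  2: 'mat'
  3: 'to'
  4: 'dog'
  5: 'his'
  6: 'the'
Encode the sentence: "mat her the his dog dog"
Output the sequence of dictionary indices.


Look up each word in the dictionary:
  'mat' -> 2
  'her' -> 1
  'the' -> 6
  'his' -> 5
  'dog' -> 4
  'dog' -> 4

Encoded: [2, 1, 6, 5, 4, 4]


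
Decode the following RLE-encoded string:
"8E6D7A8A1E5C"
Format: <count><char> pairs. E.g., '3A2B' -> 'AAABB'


Expanding each <count><char> pair:
  8E -> 'EEEEEEEE'
  6D -> 'DDDDDD'
  7A -> 'AAAAAAA'
  8A -> 'AAAAAAAA'
  1E -> 'E'
  5C -> 'CCCCC'

Decoded = EEEEEEEEDDDDDDAAAAAAAAAAAAAAAECCCCC


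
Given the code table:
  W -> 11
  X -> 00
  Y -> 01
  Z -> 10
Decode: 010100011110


Decoding:
01 -> Y
01 -> Y
00 -> X
01 -> Y
11 -> W
10 -> Z


Result: YYXYWZ


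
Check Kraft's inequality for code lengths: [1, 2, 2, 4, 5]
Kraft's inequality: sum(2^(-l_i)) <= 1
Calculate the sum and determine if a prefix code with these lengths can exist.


Sum = 2^(-1) + 2^(-2) + 2^(-2) + 2^(-4) + 2^(-5)
    = 0.5 + 0.25 + 0.25 + 0.0625 + 0.03125
    = 35/32 = 1.09375
Since 1.09375 > 1, Kraft's inequality is NOT satisfied.
A prefix code with these lengths CANNOT exist.

Kraft sum = 1.09375. Not satisfied.


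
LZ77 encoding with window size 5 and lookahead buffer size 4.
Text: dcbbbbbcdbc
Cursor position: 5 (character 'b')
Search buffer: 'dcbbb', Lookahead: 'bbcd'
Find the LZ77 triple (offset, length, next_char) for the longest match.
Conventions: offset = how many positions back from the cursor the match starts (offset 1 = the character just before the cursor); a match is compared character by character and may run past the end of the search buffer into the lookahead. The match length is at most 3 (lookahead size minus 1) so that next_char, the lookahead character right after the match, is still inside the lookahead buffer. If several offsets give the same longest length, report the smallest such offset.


Try each offset into the search buffer:
  offset=1 (pos 4, char 'b'): match length 2
  offset=2 (pos 3, char 'b'): match length 2
  offset=3 (pos 2, char 'b'): match length 2
  offset=4 (pos 1, char 'c'): match length 0
  offset=5 (pos 0, char 'd'): match length 0
Longest match has length 2, found at offsets 1, 2, 3; take the smallest, offset 1.
next_char = character at position 5 + 2 = 7 -> 'c'

Best match: offset=1, length=2 (matching 'bb' starting at position 4)
LZ77 triple: (1, 2, 'c')


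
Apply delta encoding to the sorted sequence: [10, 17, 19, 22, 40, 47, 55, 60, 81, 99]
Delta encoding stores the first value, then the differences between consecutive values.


First value: 10
Deltas:
  17 - 10 = 7
  19 - 17 = 2
  22 - 19 = 3
  40 - 22 = 18
  47 - 40 = 7
  55 - 47 = 8
  60 - 55 = 5
  81 - 60 = 21
  99 - 81 = 18


Delta encoded: [10, 7, 2, 3, 18, 7, 8, 5, 21, 18]


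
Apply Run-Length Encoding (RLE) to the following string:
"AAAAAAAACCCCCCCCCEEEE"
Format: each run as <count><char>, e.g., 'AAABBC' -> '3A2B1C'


Scanning runs left to right:
  i=0: run of 'A' x 8 -> '8A'
  i=8: run of 'C' x 9 -> '9C'
  i=17: run of 'E' x 4 -> '4E'

RLE = 8A9C4E


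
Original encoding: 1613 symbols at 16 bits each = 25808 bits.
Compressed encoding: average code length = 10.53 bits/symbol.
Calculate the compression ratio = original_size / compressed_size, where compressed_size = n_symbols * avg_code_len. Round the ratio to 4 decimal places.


original_size = n_symbols * orig_bits = 1613 * 16 = 25808 bits
compressed_size = n_symbols * avg_code_len = 1613 * 10.53 = 16984.89 bits
ratio = original_size / compressed_size = 25808 / 16984.89 = 1.5195

Compression ratio = 1.5195


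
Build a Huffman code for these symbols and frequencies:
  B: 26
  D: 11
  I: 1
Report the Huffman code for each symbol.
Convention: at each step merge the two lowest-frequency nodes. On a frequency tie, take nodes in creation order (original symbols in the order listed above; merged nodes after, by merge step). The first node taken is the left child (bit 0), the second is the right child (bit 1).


Huffman tree construction:
Step 1: Merge I(1) + D(11) = 12
Step 2: Merge (I+D)(12) + B(26) = 38
Read each symbol's code off the tree from the root (left child = 0, right child = 1).

Codes:
  B: 1 (length 1)
  D: 01 (length 2)
  I: 00 (length 2)
Average code length: 50/38 = 1.3158 bits/symbol


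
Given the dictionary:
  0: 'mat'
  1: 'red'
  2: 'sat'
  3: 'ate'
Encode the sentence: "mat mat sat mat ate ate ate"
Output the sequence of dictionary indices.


Look up each word in the dictionary:
  'mat' -> 0
  'mat' -> 0
  'sat' -> 2
  'mat' -> 0
  'ate' -> 3
  'ate' -> 3
  'ate' -> 3

Encoded: [0, 0, 2, 0, 3, 3, 3]


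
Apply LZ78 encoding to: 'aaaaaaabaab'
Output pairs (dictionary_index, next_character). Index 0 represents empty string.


LZ78 encoding steps:
Dictionary: {0: ''}
Step 1: w='' (idx 0), next='a' -> output (0, 'a'), add 'a' as idx 1
Step 2: w='a' (idx 1), next='a' -> output (1, 'a'), add 'aa' as idx 2
Step 3: w='aa' (idx 2), next='a' -> output (2, 'a'), add 'aaa' as idx 3
Step 4: w='a' (idx 1), next='b' -> output (1, 'b'), add 'ab' as idx 4
Step 5: w='aa' (idx 2), next='b' -> output (2, 'b'), add 'aab' as idx 5


Encoded: [(0, 'a'), (1, 'a'), (2, 'a'), (1, 'b'), (2, 'b')]


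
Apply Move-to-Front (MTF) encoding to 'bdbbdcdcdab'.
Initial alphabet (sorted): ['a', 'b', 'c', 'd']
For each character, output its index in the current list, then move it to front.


MTF encoding:
'b': index 1 in ['a', 'b', 'c', 'd'] -> ['b', 'a', 'c', 'd']
'd': index 3 in ['b', 'a', 'c', 'd'] -> ['d', 'b', 'a', 'c']
'b': index 1 in ['d', 'b', 'a', 'c'] -> ['b', 'd', 'a', 'c']
'b': index 0 in ['b', 'd', 'a', 'c'] -> ['b', 'd', 'a', 'c']
'd': index 1 in ['b', 'd', 'a', 'c'] -> ['d', 'b', 'a', 'c']
'c': index 3 in ['d', 'b', 'a', 'c'] -> ['c', 'd', 'b', 'a']
'd': index 1 in ['c', 'd', 'b', 'a'] -> ['d', 'c', 'b', 'a']
'c': index 1 in ['d', 'c', 'b', 'a'] -> ['c', 'd', 'b', 'a']
'd': index 1 in ['c', 'd', 'b', 'a'] -> ['d', 'c', 'b', 'a']
'a': index 3 in ['d', 'c', 'b', 'a'] -> ['a', 'd', 'c', 'b']
'b': index 3 in ['a', 'd', 'c', 'b'] -> ['b', 'a', 'd', 'c']


Output: [1, 3, 1, 0, 1, 3, 1, 1, 1, 3, 3]


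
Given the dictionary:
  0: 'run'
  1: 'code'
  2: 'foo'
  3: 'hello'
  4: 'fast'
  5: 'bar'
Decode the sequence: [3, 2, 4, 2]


Look up each index in the dictionary:
  3 -> 'hello'
  2 -> 'foo'
  4 -> 'fast'
  2 -> 'foo'

Decoded: "hello foo fast foo"


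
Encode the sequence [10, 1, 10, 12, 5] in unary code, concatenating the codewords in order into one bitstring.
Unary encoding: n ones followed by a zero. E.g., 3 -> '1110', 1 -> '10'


Encode each number as n ones followed by a terminating 0:
  10 -> 11111111110 (11 bits)
  1 -> 10 (2 bits)
  10 -> 11111111110 (11 bits)
  12 -> 1111111111110 (13 bits)
  5 -> 111110 (6 bits)
Total length = 11 + 2 + 11 + 13 + 6 = 43 bits.

Unary([10, 1, 10, 12, 5]) = 1111111111010111111111101111111111110111110 (43 bits)


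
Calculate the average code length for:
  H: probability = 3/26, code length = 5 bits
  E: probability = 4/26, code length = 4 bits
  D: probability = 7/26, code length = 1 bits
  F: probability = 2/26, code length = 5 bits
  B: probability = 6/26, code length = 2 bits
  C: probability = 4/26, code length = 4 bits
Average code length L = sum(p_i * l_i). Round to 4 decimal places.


Weighted contributions p_i * l_i:
  H: (3/26) * 5 = 15/26
  E: (4/26) * 4 = 16/26
  D: (7/26) * 1 = 7/26
  F: (2/26) * 5 = 10/26
  B: (6/26) * 2 = 12/26
  C: (4/26) * 4 = 16/26
Sum = (15 + 16 + 7 + 10 + 12 + 16)/26 = 76/26

L = 76/26 = 2.9231 bits/symbol


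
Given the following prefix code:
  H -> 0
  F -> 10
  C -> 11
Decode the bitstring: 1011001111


Decoding step by step:
Bits 10 -> F
Bits 11 -> C
Bits 0 -> H
Bits 0 -> H
Bits 11 -> C
Bits 11 -> C


Decoded message: FCHHCC


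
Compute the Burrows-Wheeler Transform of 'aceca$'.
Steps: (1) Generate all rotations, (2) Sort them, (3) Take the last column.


Rotations (sorted):
  0: $aceca -> last char: a
  1: a$acec -> last char: c
  2: aceca$ -> last char: $
  3: ca$ace -> last char: e
  4: ceca$a -> last char: a
  5: eca$ac -> last char: c


BWT = ac$eac


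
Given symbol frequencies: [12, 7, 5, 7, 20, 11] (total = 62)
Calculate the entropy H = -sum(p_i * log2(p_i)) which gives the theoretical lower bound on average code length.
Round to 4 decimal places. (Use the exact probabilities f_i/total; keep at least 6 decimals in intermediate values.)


Per-symbol terms -p_i * log2(p_i) with p_i = f_i/62:
  p = 12/62 = 0.193548: log2(p) = -2.369234, -p*log2(p) = 0.458561
  p = 7/62 = 0.112903: log2(p) = -3.146841, -p*log2(p) = 0.355289
  p = 5/62 = 0.080645: log2(p) = -3.632268, -p*log2(p) = 0.292925
  p = 7/62 = 0.112903: log2(p) = -3.146841, -p*log2(p) = 0.355289
  p = 20/62 = 0.322581: log2(p) = -1.632268, -p*log2(p) = 0.526538
  p = 11/62 = 0.177419: log2(p) = -2.494765, -p*log2(p) = 0.442620
H = 0.458561 + 0.355289 + 0.292925 + 0.355289 + 0.526538 + 0.442620 = 2.431222

H = 2.4312 bits/symbol


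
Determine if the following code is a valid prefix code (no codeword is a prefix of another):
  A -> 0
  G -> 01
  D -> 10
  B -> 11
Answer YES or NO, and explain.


Checking each pair (does one codeword prefix another?):
  A='0' vs G='01': prefix -- VIOLATION

NO -- this is NOT a valid prefix code. A (0) is a prefix of G (01).


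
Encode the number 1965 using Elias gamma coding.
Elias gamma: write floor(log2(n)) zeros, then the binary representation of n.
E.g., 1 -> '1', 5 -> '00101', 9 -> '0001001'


num_bits = floor(log2(1965)) + 1 = 11
leading_zeros = num_bits - 1 = 10
binary(1965) = 11110101101

Elias gamma(1965) = '0000000000' + '11110101101' = 000000000011110101101 (21 bits)


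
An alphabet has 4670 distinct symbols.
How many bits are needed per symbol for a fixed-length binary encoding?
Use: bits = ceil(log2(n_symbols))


log2(4670) = 12.1892
Bracket: 2^12 = 4096 < 4670 <= 2^13 = 8192
So ceil(log2(4670)) = 13

bits = ceil(log2(4670)) = ceil(12.1892) = 13 bits


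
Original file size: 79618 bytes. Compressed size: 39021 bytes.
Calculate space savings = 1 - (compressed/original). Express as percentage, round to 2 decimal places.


ratio = compressed/original = 39021/79618 = 0.490103
savings = 1 - ratio = 1 - 0.490103 = 0.509897
as a percentage: 0.509897 * 100 = 50.99%

Space savings = 1 - 39021/79618 = 50.99%


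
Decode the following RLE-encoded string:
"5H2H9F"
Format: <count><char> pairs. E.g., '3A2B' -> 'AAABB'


Expanding each <count><char> pair:
  5H -> 'HHHHH'
  2H -> 'HH'
  9F -> 'FFFFFFFFF'

Decoded = HHHHHHHFFFFFFFFF


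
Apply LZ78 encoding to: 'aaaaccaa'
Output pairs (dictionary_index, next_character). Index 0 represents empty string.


LZ78 encoding steps:
Dictionary: {0: ''}
Step 1: w='' (idx 0), next='a' -> output (0, 'a'), add 'a' as idx 1
Step 2: w='a' (idx 1), next='a' -> output (1, 'a'), add 'aa' as idx 2
Step 3: w='a' (idx 1), next='c' -> output (1, 'c'), add 'ac' as idx 3
Step 4: w='' (idx 0), next='c' -> output (0, 'c'), add 'c' as idx 4
Step 5: w='aa' (idx 2), end of input -> output (2, '')


Encoded: [(0, 'a'), (1, 'a'), (1, 'c'), (0, 'c'), (2, '')]


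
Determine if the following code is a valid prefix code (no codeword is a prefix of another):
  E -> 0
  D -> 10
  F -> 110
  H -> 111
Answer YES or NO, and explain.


Checking each pair (does one codeword prefix another?):
  E='0' vs D='10': no prefix
  E='0' vs F='110': no prefix
  E='0' vs H='111': no prefix
  D='10' vs E='0': no prefix
  D='10' vs F='110': no prefix
  D='10' vs H='111': no prefix
  F='110' vs E='0': no prefix
  F='110' vs D='10': no prefix
  F='110' vs H='111': no prefix
  H='111' vs E='0': no prefix
  H='111' vs D='10': no prefix
  H='111' vs F='110': no prefix
No violation found over all pairs.

YES -- this is a valid prefix code. No codeword is a prefix of any other codeword.
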